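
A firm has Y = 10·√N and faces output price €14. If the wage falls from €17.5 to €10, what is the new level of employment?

N* = 49

From P·MP_N = w with MP_N = 5·N^(-1/2), the labor demand is N(w) = (70/w)^(2).
At w = 17.5: N = 16. At w = 10: N = 49.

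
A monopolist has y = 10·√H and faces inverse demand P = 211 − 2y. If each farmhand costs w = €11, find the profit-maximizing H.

Marginal revenue from the inverse demand is MR = 211 − 4y.
The marginal product is MP_H = 5·H^(-1/2).
A monopolist hires until marginal revenue product equals the wage: MR·MP_H = w.
At H, y = 10·√H. Substituting and solving: (211 − 40·√H)·5·H^(-1/2) = 11 gives H = 25.

H* = 25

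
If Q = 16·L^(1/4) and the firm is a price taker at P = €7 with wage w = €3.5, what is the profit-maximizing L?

MP_L = (1/4)·16·L^(-3/4) = 4·L^(-3/4).
Profit maximization for a price taker requires P·MP_L = w: 7·4·L^(-3/4) = 3.5.
So L^(-3/4) = 0.125, which gives L = 16.

L* = 16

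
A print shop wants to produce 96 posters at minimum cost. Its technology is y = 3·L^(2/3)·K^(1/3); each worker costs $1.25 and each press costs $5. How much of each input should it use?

Cost minimization requires the marginal rate of technical substitution to equal the input-price ratio: MP_L/MP_K = w/r.
Here MP_L/MP_K = (2/3)·(K/L)/(1/3) = 2·(K/L). Setting this equal to 1.25/5 = 0.25 gives K = 0.125L.
Substituting into y = 96: 3·L^(2/3)·(0.125L)^(1/3) = 96.
Solving, L = 64 and K = 8.

L* = 64, K* = 8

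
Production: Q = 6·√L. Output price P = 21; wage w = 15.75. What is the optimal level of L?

MP_L = (1/2)·6·L^(-1/2) = 3·L^(-1/2).
Profit maximization for a price taker requires P·MP_L = w: 21·3·L^(-1/2) = 15.75.
So L^(-1/2) = 0.25, which gives L = 16.

L* = 16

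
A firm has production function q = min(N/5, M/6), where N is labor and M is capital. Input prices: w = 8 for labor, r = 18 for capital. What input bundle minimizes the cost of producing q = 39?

With a fixed-proportions technology, the cost-minimizing bundle uses no slack in either input: N/5 = M/6 = q.
So N = 5·39 = 195 and M = 6·39 = 234.

N* = 195, M* = 234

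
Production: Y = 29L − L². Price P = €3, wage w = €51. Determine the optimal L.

The marginal product of L is MP_L = 29 − 2L.
A price-taking firm hires until the value of the marginal product equals the wage: P·MP_L = w, so 3·(29 − 2L) = 51.
Then 29 − 2L = 17, giving L = 6.

L* = 6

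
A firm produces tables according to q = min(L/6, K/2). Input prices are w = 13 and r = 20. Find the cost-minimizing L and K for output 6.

L* = 36, K* = 12

With a fixed-proportions technology, the cost-minimizing bundle uses no slack in either input: L/6 = K/2 = q.
So L = 6·6 = 36 and K = 2·6 = 12.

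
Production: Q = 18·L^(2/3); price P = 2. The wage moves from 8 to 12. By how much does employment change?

ΔL = -19

From P·MP_L = w with MP_L = 12·L^(-1/3), the labor demand is L(w) = (24/w)^(3).
At w = 8: L = 27. At w = 12: L = 8.
ΔL = 8 − 27 = -19.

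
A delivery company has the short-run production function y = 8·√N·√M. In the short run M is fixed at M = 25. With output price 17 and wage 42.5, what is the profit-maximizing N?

With M = 25, MP_N = (1/2)·8·N^(-1/2)·25^(1/2) = 20·N^(-1/2).
Profit maximization for a price taker requires P·MP_N = w: 17·20·N^(-1/2) = 42.5.
So N^(-1/2) = 0.125, which gives N = 64.

N* = 64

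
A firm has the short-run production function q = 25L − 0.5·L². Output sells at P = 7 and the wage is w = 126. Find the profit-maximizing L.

The marginal product of L is MP_L = 25 − L.
A price-taking firm hires until the value of the marginal product equals the wage: P·MP_L = w, so 7·(25 − L) = 126.
Then 25 − L = 18, giving L = 7.

L* = 7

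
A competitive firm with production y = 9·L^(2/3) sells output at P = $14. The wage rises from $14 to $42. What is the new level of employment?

From P·MP_L = w with MP_L = 6·L^(-1/3), the labor demand is L(w) = (84/w)^(3).
At w = 14: L = 216. At w = 42: L = 8.

L* = 8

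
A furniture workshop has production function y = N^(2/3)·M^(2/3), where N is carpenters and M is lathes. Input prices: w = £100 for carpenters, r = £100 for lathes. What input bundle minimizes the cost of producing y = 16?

N* = 8, M* = 8

Cost minimization requires the marginal rate of technical substitution to equal the input-price ratio: MP_N/MP_M = w/r.
Here MP_N/MP_M = (2/3)·(M/N)/(2/3) = (M/N). Setting this equal to 100/100 = 1 gives M = N.
Substituting into y = 16: N^(2/3)·(N)^(2/3) = 16.
Solving, N = 8 and M = 8.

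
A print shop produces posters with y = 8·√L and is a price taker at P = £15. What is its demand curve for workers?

L(w) = 3600/w²

MP_L = (1/2)·8·L^(-1/2) = 4·L^(-1/2).
Setting P·MP_L = w: 60·L^(-1/2) = w.
Solving for L: L^(-1/2) = w/60, so L = (60/w)^(2).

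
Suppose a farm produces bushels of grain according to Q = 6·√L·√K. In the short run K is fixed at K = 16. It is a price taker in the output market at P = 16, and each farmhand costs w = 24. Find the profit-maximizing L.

L* = 64

With K = 16, MP_L = (1/2)·6·L^(-1/2)·16^(1/2) = 12·L^(-1/2).
Profit maximization for a price taker requires P·MP_L = w: 16·12·L^(-1/2) = 24.
So L^(-1/2) = 0.125, which gives L = 64.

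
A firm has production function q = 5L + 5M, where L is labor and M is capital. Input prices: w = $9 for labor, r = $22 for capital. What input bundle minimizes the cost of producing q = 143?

The inputs are perfect substitutes, so the firm uses whichever has the lower cost per unit of output.
Cost per unit of output via L is w/5 = 1.8; via M it is r/5 = 4.4. L is cheaper.
Producing q = 143 with L alone: L = 28.6, M = 0.

L* = 28.6, M* = 0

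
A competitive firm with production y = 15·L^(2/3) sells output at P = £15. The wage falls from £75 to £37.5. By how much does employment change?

ΔL = 56

From P·MP_L = w with MP_L = 10·L^(-1/3), the labor demand is L(w) = (150/w)^(3).
At w = 75: L = 8. At w = 37.5: L = 64.
ΔL = 64 − 8 = 56.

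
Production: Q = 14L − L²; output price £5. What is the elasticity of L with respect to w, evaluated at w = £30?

ε = -0.75

From P·MP_L = w with MP_L = 14 − 2L, labor demand is L(w) = (14 − w/5)/2.
dL/dw = −1/(10) = -0.1.
At w = 30, L = 4, so ε = (dL/dw)·(w/L) = (-0.1)·(30/4) = -0.75.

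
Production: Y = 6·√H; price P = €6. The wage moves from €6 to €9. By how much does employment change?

From P·MP_H = w with MP_H = 3·H^(-1/2), the labor demand is H(w) = (18/w)^(2).
At w = 6: H = 9. At w = 9: H = 4.
ΔH = 4 − 9 = -5.

ΔH = -5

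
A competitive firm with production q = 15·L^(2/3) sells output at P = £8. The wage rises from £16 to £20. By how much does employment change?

ΔL = -61

From P·MP_L = w with MP_L = 10·L^(-1/3), the labor demand is L(w) = (80/w)^(3).
At w = 16: L = 125. At w = 20: L = 64.
ΔL = 64 − 125 = -61.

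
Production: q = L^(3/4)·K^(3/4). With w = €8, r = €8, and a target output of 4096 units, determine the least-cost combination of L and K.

Cost minimization requires the marginal rate of technical substitution to equal the input-price ratio: MP_L/MP_K = w/r.
Here MP_L/MP_K = (3/4)·(K/L)/(3/4) = (K/L). Setting this equal to 8/8 = 1 gives K = L.
Substituting into q = 4096: L^(3/4)·(L)^(3/4) = 4096.
Solving, L = 256 and K = 256.

L* = 256, K* = 256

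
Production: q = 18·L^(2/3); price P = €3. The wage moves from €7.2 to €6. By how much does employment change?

From P·MP_L = w with MP_L = 12·L^(-1/3), the labor demand is L(w) = (36/w)^(3).
At w = 7.2: L = 125. At w = 6: L = 216.
ΔL = 216 − 125 = 91.

ΔL = 91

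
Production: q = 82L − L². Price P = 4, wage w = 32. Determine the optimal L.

L* = 37

The marginal product of L is MP_L = 82 − 2L.
A price-taking firm hires until the value of the marginal product equals the wage: P·MP_L = w, so 4·(82 − 2L) = 32.
Then 82 − 2L = 8, giving L = 37.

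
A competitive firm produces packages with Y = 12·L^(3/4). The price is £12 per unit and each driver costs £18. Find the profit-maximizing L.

MP_L = (3/4)·12·L^(-1/4) = 9·L^(-1/4).
Profit maximization for a price taker requires P·MP_L = w: 12·9·L^(-1/4) = 18.
So L^(-1/4) = 1/6, which gives L = 1296.

L* = 1296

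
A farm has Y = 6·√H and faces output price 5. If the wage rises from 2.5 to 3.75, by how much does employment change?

From P·MP_H = w with MP_H = 3·H^(-1/2), the labor demand is H(w) = (15/w)^(2).
At w = 2.5: H = 36. At w = 3.75: H = 16.
ΔH = 16 − 36 = -20.

ΔH = -20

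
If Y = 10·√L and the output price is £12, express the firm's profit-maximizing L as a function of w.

L(w) = 3600/w²

MP_L = (1/2)·10·L^(-1/2) = 5·L^(-1/2).
Setting P·MP_L = w: 60·L^(-1/2) = w.
Solving for L: L^(-1/2) = w/60, so L = (60/w)^(2).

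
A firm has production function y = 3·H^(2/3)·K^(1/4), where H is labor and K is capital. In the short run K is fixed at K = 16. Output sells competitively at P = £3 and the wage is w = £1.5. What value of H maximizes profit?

With K = 16, MP_H = (2/3)·3·H^(-1/3)·16^(1/4) = 4·H^(-1/3).
Profit maximization for a price taker requires P·MP_H = w: 3·4·H^(-1/3) = 1.5.
So H^(-1/3) = 0.125, which gives H = 512.

H* = 512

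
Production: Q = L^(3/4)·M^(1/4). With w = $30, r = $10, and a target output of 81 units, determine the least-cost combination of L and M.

L* = 81, M* = 81

Cost minimization requires the marginal rate of technical substitution to equal the input-price ratio: MP_L/MP_M = w/r.
Here MP_L/MP_M = (3/4)·(M/L)/(1/4) = 3·(M/L). Setting this equal to 30/10 = 3 gives M = L.
Substituting into Q = 81: L^(3/4)·(L)^(1/4) = 81.
Solving, L = 81 and M = 81.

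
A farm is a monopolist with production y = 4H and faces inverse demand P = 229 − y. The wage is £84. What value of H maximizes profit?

H* = 26

Marginal revenue from the inverse demand is MR = 229 − 2y.
The marginal product is MP_H = 4.
A monopolist hires until marginal revenue product equals the wage: MR·MP_H = w.
(229 − 8H)·4 = 84, so H = 26.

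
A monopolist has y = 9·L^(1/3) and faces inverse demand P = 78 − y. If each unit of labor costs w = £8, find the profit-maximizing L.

L* = 27

Marginal revenue from the inverse demand is MR = 78 − 2y.
The marginal product is MP_L = 3·L^(-2/3).
A monopolist hires until marginal revenue product equals the wage: MR·MP_L = w.
At L, y = 9·L^(1/3). Substituting and solving: (78 − 18·L^(1/3))·3·L^(-2/3) = 8 gives L = 27.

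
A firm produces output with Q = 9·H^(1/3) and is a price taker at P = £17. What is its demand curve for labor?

MP_H = (1/3)·9·H^(-2/3) = 3·H^(-2/3).
Setting P·MP_H = w: 51·H^(-2/3) = w.
Solving for H: H^(-2/3) = w/51, so H = (51/w)^(3/2).

H(w) = (51/w)^(3/2)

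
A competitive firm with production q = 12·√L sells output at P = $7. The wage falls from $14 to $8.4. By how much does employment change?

From P·MP_L = w with MP_L = 6·L^(-1/2), the labor demand is L(w) = (42/w)^(2).
At w = 14: L = 9. At w = 8.4: L = 25.
ΔL = 25 − 9 = 16.

ΔL = 16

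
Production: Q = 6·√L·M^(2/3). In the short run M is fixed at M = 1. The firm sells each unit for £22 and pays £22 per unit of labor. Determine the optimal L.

With M = 1, MP_L = (1/2)·6·L^(-1/2)·1^(2/3) = 3·L^(-1/2).
Profit maximization for a price taker requires P·MP_L = w: 22·3·L^(-1/2) = 22.
So L^(-1/2) = 1/3, which gives L = 9.

L* = 9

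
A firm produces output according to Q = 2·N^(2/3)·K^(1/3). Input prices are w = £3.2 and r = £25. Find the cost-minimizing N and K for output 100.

N* = 125, K* = 8

Cost minimization requires the marginal rate of technical substitution to equal the input-price ratio: MP_N/MP_K = w/r.
Here MP_N/MP_K = (2/3)·(K/N)/(1/3) = 2·(K/N). Setting this equal to 3.2/25 = 0.128 gives K = 0.064N.
Substituting into Q = 100: 2·N^(2/3)·(0.064N)^(1/3) = 100.
Solving, N = 125 and K = 8.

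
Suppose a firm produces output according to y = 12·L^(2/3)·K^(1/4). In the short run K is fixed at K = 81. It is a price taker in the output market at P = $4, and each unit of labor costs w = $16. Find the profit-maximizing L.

With K = 81, MP_L = (2/3)·12·L^(-1/3)·81^(1/4) = 24·L^(-1/3).
Profit maximization for a price taker requires P·MP_L = w: 4·24·L^(-1/3) = 16.
So L^(-1/3) = 1/6, which gives L = 216.

L* = 216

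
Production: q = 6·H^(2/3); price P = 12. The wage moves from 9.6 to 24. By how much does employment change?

ΔH = -117

From P·MP_H = w with MP_H = 4·H^(-1/3), the labor demand is H(w) = (48/w)^(3).
At w = 9.6: H = 125. At w = 24: H = 8.
ΔH = 8 − 125 = -117.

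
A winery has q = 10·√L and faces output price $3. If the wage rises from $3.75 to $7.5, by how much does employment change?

From P·MP_L = w with MP_L = 5·L^(-1/2), the labor demand is L(w) = (15/w)^(2).
At w = 3.75: L = 16. At w = 7.5: L = 4.
ΔL = 4 − 16 = -12.

ΔL = -12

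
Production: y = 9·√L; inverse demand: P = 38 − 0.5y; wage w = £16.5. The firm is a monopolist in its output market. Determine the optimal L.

L* = 9

Marginal revenue from the inverse demand is MR = 38 − y.
The marginal product is MP_L = 4.5·L^(-1/2).
A monopolist hires until marginal revenue product equals the wage: MR·MP_L = w.
At L, y = 9·√L. Substituting and solving: (38 − 9·√L)·4.5·L^(-1/2) = 16.5 gives L = 9.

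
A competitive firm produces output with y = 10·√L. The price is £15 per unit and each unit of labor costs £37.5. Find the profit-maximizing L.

MP_L = (1/2)·10·L^(-1/2) = 5·L^(-1/2).
Profit maximization for a price taker requires P·MP_L = w: 15·5·L^(-1/2) = 37.5.
So L^(-1/2) = 0.5, which gives L = 4.

L* = 4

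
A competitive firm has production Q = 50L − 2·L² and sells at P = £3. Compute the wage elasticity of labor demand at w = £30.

ε = -0.25

From P·MP_L = w with MP_L = 50 − 4L, labor demand is L(w) = (50 − w/3)/4.
dL/dw = −1/(12) = -1/12.
At w = 30, L = 10, so ε = (dL/dw)·(w/L) = (-1/12)·(30/10) = -0.25.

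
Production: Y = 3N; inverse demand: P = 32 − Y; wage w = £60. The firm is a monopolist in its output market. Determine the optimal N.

N* = 2

Marginal revenue from the inverse demand is MR = 32 − 2Y.
The marginal product is MP_N = 3.
A monopolist hires until marginal revenue product equals the wage: MR·MP_N = w.
(32 − 6N)·3 = 60, so N = 2.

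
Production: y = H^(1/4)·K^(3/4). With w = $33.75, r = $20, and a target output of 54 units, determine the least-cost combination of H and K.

Cost minimization requires the marginal rate of technical substitution to equal the input-price ratio: MP_H/MP_K = w/r.
Here MP_H/MP_K = (1/4)·(K/H)/(3/4) = (1/3)·(K/H). Setting this equal to 33.75/20 = 1.6875 gives K = 5.0625H.
Substituting into y = 54: H^(1/4)·(5.0625H)^(3/4) = 54.
Solving, H = 16 and K = 81.

H* = 16, K* = 81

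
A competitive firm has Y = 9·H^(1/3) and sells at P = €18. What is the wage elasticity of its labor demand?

ε = -1.5

MP_H = (1/3)·9·H^(-2/3), so P·MP_H = w gives 54·H^(-2/3) = w.
Solving, H(w) = (54/w)^(3/2). This is a constant-elasticity form: H ∝ w^(−3/2), so ε = −3/2.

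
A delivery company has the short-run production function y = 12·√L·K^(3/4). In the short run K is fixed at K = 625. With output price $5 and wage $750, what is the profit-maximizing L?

L* = 25

With K = 625, MP_L = (1/2)·12·L^(-1/2)·625^(3/4) = 750·L^(-1/2).
Profit maximization for a price taker requires P·MP_L = w: 5·750·L^(-1/2) = 750.
So L^(-1/2) = 0.2, which gives L = 25.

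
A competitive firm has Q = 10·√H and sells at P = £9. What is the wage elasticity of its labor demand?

ε = -2

MP_H = (1/2)·10·H^(-1/2), so P·MP_H = w gives 45·H^(-1/2) = w.
Solving, H(w) = (45/w)^(2). This is a constant-elasticity form: H ∝ w^(−2), so ε = −2.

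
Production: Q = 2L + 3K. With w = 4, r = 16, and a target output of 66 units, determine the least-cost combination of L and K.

L* = 33, K* = 0

The inputs are perfect substitutes, so the firm uses whichever has the lower cost per unit of output.
Cost per unit of output via L is w/2 = 2; via K it is r/3 = 16/3. L is cheaper.
Producing Q = 66 with L alone: L = 33, K = 0.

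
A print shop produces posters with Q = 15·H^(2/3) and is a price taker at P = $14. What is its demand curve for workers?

MP_H = (2/3)·15·H^(-1/3) = 10·H^(-1/3).
Setting P·MP_H = w: 140·H^(-1/3) = w.
Solving for H: H^(-1/3) = w/140, so H = (140/w)^(3).

H(w) = 2744000/w³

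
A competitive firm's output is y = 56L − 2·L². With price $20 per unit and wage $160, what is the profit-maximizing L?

The marginal product of L is MP_L = 56 − 4L.
A price-taking firm hires until the value of the marginal product equals the wage: P·MP_L = w, so 20·(56 − 4L) = 160.
Then 56 − 4L = 8, giving L = 12.

L* = 12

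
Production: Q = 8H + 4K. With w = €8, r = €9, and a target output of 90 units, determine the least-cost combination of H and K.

The inputs are perfect substitutes, so the firm uses whichever has the lower cost per unit of output.
Cost per unit of output via H is w/8 = 1; via K it is r/4 = 2.25. H is cheaper.
Producing Q = 90 with H alone: H = 11.25, K = 0.

H* = 11.25, K* = 0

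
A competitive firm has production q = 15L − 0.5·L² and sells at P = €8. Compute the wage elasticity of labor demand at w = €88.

From P·MP_L = w with MP_L = 15 − L, labor demand is L(w) = 15 − w/8.
dL/dw = −1/(8) = -0.125.
At w = 88, L = 4, so ε = (dL/dw)·(w/L) = (-0.125)·(88/4) = -2.75.

ε = -2.75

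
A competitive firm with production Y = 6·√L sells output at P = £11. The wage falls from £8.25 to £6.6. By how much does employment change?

ΔL = 9

From P·MP_L = w with MP_L = 3·L^(-1/2), the labor demand is L(w) = (33/w)^(2).
At w = 8.25: L = 16. At w = 6.6: L = 25.
ΔL = 25 − 16 = 9.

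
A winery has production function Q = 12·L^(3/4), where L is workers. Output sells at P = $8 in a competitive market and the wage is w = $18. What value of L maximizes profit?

MP_L = (3/4)·12·L^(-1/4) = 9·L^(-1/4).
Profit maximization for a price taker requires P·MP_L = w: 8·9·L^(-1/4) = 18.
So L^(-1/4) = 0.25, which gives L = 256.

L* = 256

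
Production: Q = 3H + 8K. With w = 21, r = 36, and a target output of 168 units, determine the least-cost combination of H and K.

The inputs are perfect substitutes, so the firm uses whichever has the lower cost per unit of output.
Cost per unit of output via H is w/3 = 7; via K it is r/8 = 4.5. K is cheaper.
Producing Q = 168 with K alone: H = 0, K = 21.

H* = 0, K* = 21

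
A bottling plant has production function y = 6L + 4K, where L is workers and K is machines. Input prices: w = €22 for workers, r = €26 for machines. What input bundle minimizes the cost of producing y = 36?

The inputs are perfect substitutes, so the firm uses whichever has the lower cost per unit of output.
Cost per unit of output via L is w/6 = 11/3; via K it is r/4 = 6.5. L is cheaper.
Producing y = 36 with L alone: L = 6, K = 0.

L* = 6, K* = 0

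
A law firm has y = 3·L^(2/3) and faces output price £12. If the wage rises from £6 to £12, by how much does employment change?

ΔL = -56

From P·MP_L = w with MP_L = 2·L^(-1/3), the labor demand is L(w) = (24/w)^(3).
At w = 6: L = 64. At w = 12: L = 8.
ΔL = 8 − 64 = -56.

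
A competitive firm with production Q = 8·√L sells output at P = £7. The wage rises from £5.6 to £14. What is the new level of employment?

From P·MP_L = w with MP_L = 4·L^(-1/2), the labor demand is L(w) = (28/w)^(2).
At w = 5.6: L = 25. At w = 14: L = 4.

L* = 4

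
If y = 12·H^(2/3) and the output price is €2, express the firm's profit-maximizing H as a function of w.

H(w) = 4096/w³

MP_H = (2/3)·12·H^(-1/3) = 8·H^(-1/3).
Setting P·MP_H = w: 16·H^(-1/3) = w.
Solving for H: H^(-1/3) = w/16, so H = (16/w)^(3).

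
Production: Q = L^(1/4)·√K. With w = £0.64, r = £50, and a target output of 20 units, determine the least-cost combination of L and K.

L* = 625, K* = 16

Cost minimization requires the marginal rate of technical substitution to equal the input-price ratio: MP_L/MP_K = w/r.
Here MP_L/MP_K = (1/4)·(K/L)/(1/2) = 0.5·(K/L). Setting this equal to 0.64/50 = 0.0128 gives K = 0.0256L.
Substituting into Q = 20: L^(1/4)·(0.0256L)^(1/2) = 20.
Solving, L = 625 and K = 16.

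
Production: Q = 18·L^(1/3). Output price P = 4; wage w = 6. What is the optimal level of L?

L* = 8

MP_L = (1/3)·18·L^(-2/3) = 6·L^(-2/3).
Profit maximization for a price taker requires P·MP_L = w: 4·6·L^(-2/3) = 6.
So L^(-2/3) = 0.25, which gives L = 8.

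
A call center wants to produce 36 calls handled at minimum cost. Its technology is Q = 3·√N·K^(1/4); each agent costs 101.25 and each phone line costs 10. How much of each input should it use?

N* = 16, K* = 81

Cost minimization requires the marginal rate of technical substitution to equal the input-price ratio: MP_N/MP_K = w/r.
Here MP_N/MP_K = (1/2)·(K/N)/(1/4) = 2·(K/N). Setting this equal to 101.25/10 = 10.125 gives K = 5.0625N.
Substituting into Q = 36: 3·N^(1/2)·(5.0625N)^(1/4) = 36.
Solving, N = 16 and K = 81.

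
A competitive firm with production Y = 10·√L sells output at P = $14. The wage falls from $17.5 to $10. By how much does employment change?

From P·MP_L = w with MP_L = 5·L^(-1/2), the labor demand is L(w) = (70/w)^(2).
At w = 17.5: L = 16. At w = 10: L = 49.
ΔL = 49 − 16 = 33.

ΔL = 33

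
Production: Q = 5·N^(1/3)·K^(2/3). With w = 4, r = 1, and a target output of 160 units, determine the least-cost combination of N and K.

N* = 8, K* = 64

Cost minimization requires the marginal rate of technical substitution to equal the input-price ratio: MP_N/MP_K = w/r.
Here MP_N/MP_K = (1/3)·(K/N)/(2/3) = 0.5·(K/N). Setting this equal to 4/1 = 4 gives K = 8N.
Substituting into Q = 160: 5·N^(1/3)·(8N)^(2/3) = 160.
Solving, N = 8 and K = 64.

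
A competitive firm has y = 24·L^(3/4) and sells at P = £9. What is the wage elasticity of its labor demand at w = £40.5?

MP_L = (3/4)·24·L^(-1/4), so P·MP_L = w gives 162·L^(-1/4) = w.
Solving, L(w) = (162/w)^(4). This is a constant-elasticity form: L ∝ w^(−4), so ε = −4.

ε = -4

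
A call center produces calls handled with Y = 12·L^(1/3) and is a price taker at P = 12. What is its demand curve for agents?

MP_L = (1/3)·12·L^(-2/3) = 4·L^(-2/3).
Setting P·MP_L = w: 48·L^(-2/3) = w.
Solving for L: L^(-2/3) = w/48, so L = (48/w)^(3/2).

L(w) = (48/w)^(3/2)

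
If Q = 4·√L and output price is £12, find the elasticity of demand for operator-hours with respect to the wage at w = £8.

ε = -2

MP_L = (1/2)·4·L^(-1/2), so P·MP_L = w gives 24·L^(-1/2) = w.
Solving, L(w) = (24/w)^(2). This is a constant-elasticity form: L ∝ w^(−2), so ε = −2.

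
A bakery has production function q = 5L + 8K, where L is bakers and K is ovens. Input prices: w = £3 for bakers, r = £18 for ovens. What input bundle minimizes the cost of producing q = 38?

The inputs are perfect substitutes, so the firm uses whichever has the lower cost per unit of output.
Cost per unit of output via L is w/5 = 0.6; via K it is r/8 = 2.25. L is cheaper.
Producing q = 38 with L alone: L = 7.6, K = 0.

L* = 7.6, K* = 0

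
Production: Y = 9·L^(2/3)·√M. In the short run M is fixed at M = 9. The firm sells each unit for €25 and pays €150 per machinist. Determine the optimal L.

L* = 27

With M = 9, MP_L = (2/3)·9·L^(-1/3)·9^(1/2) = 18·L^(-1/3).
Profit maximization for a price taker requires P·MP_L = w: 25·18·L^(-1/3) = 150.
So L^(-1/3) = 1/3, which gives L = 27.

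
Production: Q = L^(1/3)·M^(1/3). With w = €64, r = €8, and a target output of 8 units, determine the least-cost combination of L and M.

L* = 8, M* = 64

Cost minimization requires the marginal rate of technical substitution to equal the input-price ratio: MP_L/MP_M = w/r.
Here MP_L/MP_M = (1/3)·(M/L)/(1/3) = (M/L). Setting this equal to 64/8 = 8 gives M = 8L.
Substituting into Q = 8: L^(1/3)·(8L)^(1/3) = 8.
Solving, L = 8 and M = 64.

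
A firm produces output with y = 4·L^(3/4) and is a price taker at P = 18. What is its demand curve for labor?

L(w) = 8503056/w^(4)

MP_L = (3/4)·4·L^(-1/4) = 3·L^(-1/4).
Setting P·MP_L = w: 54·L^(-1/4) = w.
Solving for L: L^(-1/4) = w/54, so L = (54/w)^(4).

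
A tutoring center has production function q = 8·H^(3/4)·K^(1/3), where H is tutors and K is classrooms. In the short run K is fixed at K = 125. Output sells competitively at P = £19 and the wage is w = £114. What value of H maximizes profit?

With K = 125, MP_H = (3/4)·8·H^(-1/4)·125^(1/3) = 30·H^(-1/4).
Profit maximization for a price taker requires P·MP_H = w: 19·30·H^(-1/4) = 114.
So H^(-1/4) = 0.2, which gives H = 625.

H* = 625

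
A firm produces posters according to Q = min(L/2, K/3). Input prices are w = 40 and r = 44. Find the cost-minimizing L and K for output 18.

With a fixed-proportions technology, the cost-minimizing bundle uses no slack in either input: L/2 = K/3 = Q.
So L = 2·18 = 36 and K = 3·18 = 54.

L* = 36, K* = 54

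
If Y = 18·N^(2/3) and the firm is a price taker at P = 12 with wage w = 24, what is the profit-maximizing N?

MP_N = (2/3)·18·N^(-1/3) = 12·N^(-1/3).
Profit maximization for a price taker requires P·MP_N = w: 12·12·N^(-1/3) = 24.
So N^(-1/3) = 1/6, which gives N = 216.

N* = 216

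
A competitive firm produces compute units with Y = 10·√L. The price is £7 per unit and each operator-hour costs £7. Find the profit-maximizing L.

L* = 25

MP_L = (1/2)·10·L^(-1/2) = 5·L^(-1/2).
Profit maximization for a price taker requires P·MP_L = w: 7·5·L^(-1/2) = 7.
So L^(-1/2) = 0.2, which gives L = 25.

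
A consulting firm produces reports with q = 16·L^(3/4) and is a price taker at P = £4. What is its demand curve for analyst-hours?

MP_L = (3/4)·16·L^(-1/4) = 12·L^(-1/4).
Setting P·MP_L = w: 48·L^(-1/4) = w.
Solving for L: L^(-1/4) = w/48, so L = (48/w)^(4).

L(w) = 5308416/w^(4)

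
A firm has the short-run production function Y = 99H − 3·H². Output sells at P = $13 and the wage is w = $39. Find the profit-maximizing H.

The marginal product of H is MP_H = 99 − 6H.
A price-taking firm hires until the value of the marginal product equals the wage: P·MP_H = w, so 13·(99 − 6H) = 39.
Then 99 − 6H = 3, giving H = 16.

H* = 16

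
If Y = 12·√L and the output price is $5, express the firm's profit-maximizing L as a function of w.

L(w) = 900/w²

MP_L = (1/2)·12·L^(-1/2) = 6·L^(-1/2).
Setting P·MP_L = w: 30·L^(-1/2) = w.
Solving for L: L^(-1/2) = w/30, so L = (30/w)^(2).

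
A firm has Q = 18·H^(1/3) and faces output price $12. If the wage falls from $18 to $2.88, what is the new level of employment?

From P·MP_H = w with MP_H = 6·H^(-2/3), the labor demand is H(w) = (72/w)^(3/2).
At w = 18: H = 8. At w = 2.88: H = 125.

H* = 125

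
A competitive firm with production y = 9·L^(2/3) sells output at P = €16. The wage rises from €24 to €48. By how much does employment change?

ΔL = -56

From P·MP_L = w with MP_L = 6·L^(-1/3), the labor demand is L(w) = (96/w)^(3).
At w = 24: L = 64. At w = 48: L = 8.
ΔL = 8 − 64 = -56.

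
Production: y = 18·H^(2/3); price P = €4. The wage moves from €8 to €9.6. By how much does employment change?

ΔH = -91

From P·MP_H = w with MP_H = 12·H^(-1/3), the labor demand is H(w) = (48/w)^(3).
At w = 8: H = 216. At w = 9.6: H = 125.
ΔH = 125 − 216 = -91.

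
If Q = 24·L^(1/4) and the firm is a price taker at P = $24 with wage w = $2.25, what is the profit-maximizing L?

MP_L = (1/4)·24·L^(-3/4) = 6·L^(-3/4).
Profit maximization for a price taker requires P·MP_L = w: 24·6·L^(-3/4) = 2.25.
So L^(-3/4) = 0.015625, which gives L = 256.

L* = 256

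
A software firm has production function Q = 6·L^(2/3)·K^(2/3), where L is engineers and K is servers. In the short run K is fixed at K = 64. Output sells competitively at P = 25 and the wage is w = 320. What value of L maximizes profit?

With K = 64, MP_L = (2/3)·6·L^(-1/3)·64^(2/3) = 64·L^(-1/3).
Profit maximization for a price taker requires P·MP_L = w: 25·64·L^(-1/3) = 320.
So L^(-1/3) = 0.2, which gives L = 125.

L* = 125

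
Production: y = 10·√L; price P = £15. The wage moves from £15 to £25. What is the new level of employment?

L* = 9

From P·MP_L = w with MP_L = 5·L^(-1/2), the labor demand is L(w) = (75/w)^(2).
At w = 15: L = 25. At w = 25: L = 9.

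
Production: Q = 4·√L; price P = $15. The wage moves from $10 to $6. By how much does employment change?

From P·MP_L = w with MP_L = 2·L^(-1/2), the labor demand is L(w) = (30/w)^(2).
At w = 10: L = 9. At w = 6: L = 25.
ΔL = 25 − 9 = 16.

ΔL = 16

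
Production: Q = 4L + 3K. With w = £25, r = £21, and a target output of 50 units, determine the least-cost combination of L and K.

L* = 12.5, K* = 0

The inputs are perfect substitutes, so the firm uses whichever has the lower cost per unit of output.
Cost per unit of output via L is w/4 = 6.25; via K it is r/3 = 7. L is cheaper.
Producing Q = 50 with L alone: L = 12.5, K = 0.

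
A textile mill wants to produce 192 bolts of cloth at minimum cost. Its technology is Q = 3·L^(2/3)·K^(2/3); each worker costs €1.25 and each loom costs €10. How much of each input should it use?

Cost minimization requires the marginal rate of technical substitution to equal the input-price ratio: MP_L/MP_K = w/r.
Here MP_L/MP_K = (2/3)·(K/L)/(2/3) = (K/L). Setting this equal to 1.25/10 = 0.125 gives K = 0.125L.
Substituting into Q = 192: 3·L^(2/3)·(0.125L)^(2/3) = 192.
Solving, L = 64 and K = 8.

L* = 64, K* = 8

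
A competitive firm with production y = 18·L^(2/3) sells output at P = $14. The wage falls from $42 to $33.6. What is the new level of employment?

L* = 125

From P·MP_L = w with MP_L = 12·L^(-1/3), the labor demand is L(w) = (168/w)^(3).
At w = 42: L = 64. At w = 33.6: L = 125.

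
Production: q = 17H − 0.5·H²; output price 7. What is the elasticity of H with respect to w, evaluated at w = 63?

From P·MP_H = w with MP_H = 17 − H, labor demand is H(w) = 17 − w/7.
dH/dw = −1/(7) = -1/7.
At w = 63, H = 8, so ε = (dH/dw)·(w/H) = (-1/7)·(63/8) = -1.125.

ε = -1.125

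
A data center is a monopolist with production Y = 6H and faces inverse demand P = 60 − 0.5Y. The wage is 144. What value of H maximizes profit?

H* = 6

Marginal revenue from the inverse demand is MR = 60 − Y.
The marginal product is MP_H = 6.
A monopolist hires until marginal revenue product equals the wage: MR·MP_H = w.
(60 − 6H)·6 = 144, so H = 6.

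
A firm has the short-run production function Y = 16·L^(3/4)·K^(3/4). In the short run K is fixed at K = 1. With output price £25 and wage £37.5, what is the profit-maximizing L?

With K = 1, MP_L = (3/4)·16·L^(-1/4)·1^(3/4) = 12·L^(-1/4).
Profit maximization for a price taker requires P·MP_L = w: 25·12·L^(-1/4) = 37.5.
So L^(-1/4) = 0.125, which gives L = 4096.

L* = 4096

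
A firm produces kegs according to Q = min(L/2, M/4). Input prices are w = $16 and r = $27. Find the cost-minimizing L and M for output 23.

With a fixed-proportions technology, the cost-minimizing bundle uses no slack in either input: L/2 = M/4 = Q.
So L = 2·23 = 46 and M = 4·23 = 92.

L* = 46, M* = 92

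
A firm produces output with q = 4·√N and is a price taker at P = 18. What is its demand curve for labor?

MP_N = (1/2)·4·N^(-1/2) = 2·N^(-1/2).
Setting P·MP_N = w: 36·N^(-1/2) = w.
Solving for N: N^(-1/2) = w/36, so N = (36/w)^(2).

N(w) = 1296/w²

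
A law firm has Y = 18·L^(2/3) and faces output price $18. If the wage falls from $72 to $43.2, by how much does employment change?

ΔL = 98

From P·MP_L = w with MP_L = 12·L^(-1/3), the labor demand is L(w) = (216/w)^(3).
At w = 72: L = 27. At w = 43.2: L = 125.
ΔL = 125 − 27 = 98.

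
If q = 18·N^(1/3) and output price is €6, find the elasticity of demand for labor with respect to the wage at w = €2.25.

ε = -1.5

MP_N = (1/3)·18·N^(-2/3), so P·MP_N = w gives 36·N^(-2/3) = w.
Solving, N(w) = (36/w)^(3/2). This is a constant-elasticity form: N ∝ w^(−3/2), so ε = −3/2.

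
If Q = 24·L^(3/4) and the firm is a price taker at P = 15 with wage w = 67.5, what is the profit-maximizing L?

L* = 256

MP_L = (3/4)·24·L^(-1/4) = 18·L^(-1/4).
Profit maximization for a price taker requires P·MP_L = w: 15·18·L^(-1/4) = 67.5.
So L^(-1/4) = 0.25, which gives L = 256.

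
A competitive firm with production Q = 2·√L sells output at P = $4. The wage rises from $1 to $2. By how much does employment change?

ΔL = -12

From P·MP_L = w with MP_L = L^(-1/2), the labor demand is L(w) = (4/w)^(2).
At w = 1: L = 16. At w = 2: L = 4.
ΔL = 4 − 16 = -12.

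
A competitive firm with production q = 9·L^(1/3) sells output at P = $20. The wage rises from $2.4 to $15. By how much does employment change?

From P·MP_L = w with MP_L = 3·L^(-2/3), the labor demand is L(w) = (60/w)^(3/2).
At w = 2.4: L = 125. At w = 15: L = 8.
ΔL = 8 − 125 = -117.

ΔL = -117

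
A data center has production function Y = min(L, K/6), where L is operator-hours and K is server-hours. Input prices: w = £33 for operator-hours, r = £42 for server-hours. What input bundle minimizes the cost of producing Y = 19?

L* = 19, K* = 114

With a fixed-proportions technology, the cost-minimizing bundle uses no slack in either input: L = K/6 = Y.
So L = 19 and K = 6·19 = 114.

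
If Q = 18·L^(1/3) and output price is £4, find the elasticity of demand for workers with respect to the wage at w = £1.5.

ε = -1.5

MP_L = (1/3)·18·L^(-2/3), so P·MP_L = w gives 24·L^(-2/3) = w.
Solving, L(w) = (24/w)^(3/2). This is a constant-elasticity form: L ∝ w^(−3/2), so ε = −3/2.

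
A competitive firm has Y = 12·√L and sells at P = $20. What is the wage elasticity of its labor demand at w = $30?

MP_L = (1/2)·12·L^(-1/2), so P·MP_L = w gives 120·L^(-1/2) = w.
Solving, L(w) = (120/w)^(2). This is a constant-elasticity form: L ∝ w^(−2), so ε = −2.

ε = -2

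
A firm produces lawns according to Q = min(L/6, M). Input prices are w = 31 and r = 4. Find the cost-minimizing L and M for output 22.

L* = 132, M* = 22

With a fixed-proportions technology, the cost-minimizing bundle uses no slack in either input: L/6 = M = Q.
So L = 6·22 = 132 and M = 22.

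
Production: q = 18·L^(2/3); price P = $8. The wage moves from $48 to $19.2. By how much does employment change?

From P·MP_L = w with MP_L = 12·L^(-1/3), the labor demand is L(w) = (96/w)^(3).
At w = 48: L = 8. At w = 19.2: L = 125.
ΔL = 125 − 8 = 117.

ΔL = 117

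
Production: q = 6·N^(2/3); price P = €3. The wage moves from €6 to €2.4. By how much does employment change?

ΔN = 117

From P·MP_N = w with MP_N = 4·N^(-1/3), the labor demand is N(w) = (12/w)^(3).
At w = 6: N = 8. At w = 2.4: N = 125.
ΔN = 125 − 8 = 117.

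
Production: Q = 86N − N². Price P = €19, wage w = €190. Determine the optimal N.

The marginal product of N is MP_N = 86 − 2N.
A price-taking firm hires until the value of the marginal product equals the wage: P·MP_N = w, so 19·(86 − 2N) = 190.
Then 86 − 2N = 10, giving N = 38.

N* = 38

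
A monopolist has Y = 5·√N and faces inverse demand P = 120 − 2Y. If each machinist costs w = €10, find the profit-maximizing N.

N* = 25

Marginal revenue from the inverse demand is MR = 120 − 4Y.
The marginal product is MP_N = 2.5·N^(-1/2).
A monopolist hires until marginal revenue product equals the wage: MR·MP_N = w.
At N, Y = 5·√N. Substituting and solving: (120 − 20·√N)·2.5·N^(-1/2) = 10 gives N = 25.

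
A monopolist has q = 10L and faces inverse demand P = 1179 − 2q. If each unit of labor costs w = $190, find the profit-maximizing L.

L* = 29

Marginal revenue from the inverse demand is MR = 1179 − 4q.
The marginal product is MP_L = 10.
A monopolist hires until marginal revenue product equals the wage: MR·MP_L = w.
(1179 − 40L)·10 = 190, so L = 29.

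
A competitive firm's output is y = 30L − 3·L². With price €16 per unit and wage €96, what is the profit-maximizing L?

L* = 4

The marginal product of L is MP_L = 30 − 6L.
A price-taking firm hires until the value of the marginal product equals the wage: P·MP_L = w, so 16·(30 − 6L) = 96.
Then 30 − 6L = 6, giving L = 4.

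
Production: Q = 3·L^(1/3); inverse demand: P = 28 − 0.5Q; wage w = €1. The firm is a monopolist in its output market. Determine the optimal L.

L* = 64

Marginal revenue from the inverse demand is MR = 28 − Q.
The marginal product is MP_L = L^(-2/3).
A monopolist hires until marginal revenue product equals the wage: MR·MP_L = w.
At L, Q = 3·L^(1/3). Substituting and solving: (28 − 3·L^(1/3))·L^(-2/3) = 1 gives L = 64.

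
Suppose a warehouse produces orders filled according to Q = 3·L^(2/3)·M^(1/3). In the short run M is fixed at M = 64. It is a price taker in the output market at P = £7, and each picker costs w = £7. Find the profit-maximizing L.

With M = 64, MP_L = (2/3)·3·L^(-1/3)·64^(1/3) = 8·L^(-1/3).
Profit maximization for a price taker requires P·MP_L = w: 7·8·L^(-1/3) = 7.
So L^(-1/3) = 0.125, which gives L = 512.

L* = 512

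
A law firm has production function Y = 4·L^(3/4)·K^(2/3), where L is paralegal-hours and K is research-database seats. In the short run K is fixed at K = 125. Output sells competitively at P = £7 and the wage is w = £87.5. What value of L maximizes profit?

With K = 125, MP_L = (3/4)·4·L^(-1/4)·125^(2/3) = 75·L^(-1/4).
Profit maximization for a price taker requires P·MP_L = w: 7·75·L^(-1/4) = 87.5.
So L^(-1/4) = 1/6, which gives L = 1296.

L* = 1296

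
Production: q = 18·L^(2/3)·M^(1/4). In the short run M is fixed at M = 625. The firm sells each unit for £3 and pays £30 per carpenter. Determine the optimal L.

L* = 216

With M = 625, MP_L = (2/3)·18·L^(-1/3)·625^(1/4) = 60·L^(-1/3).
Profit maximization for a price taker requires P·MP_L = w: 3·60·L^(-1/3) = 30.
So L^(-1/3) = 1/6, which gives L = 216.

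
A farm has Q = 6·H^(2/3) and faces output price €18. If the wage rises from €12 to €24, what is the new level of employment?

From P·MP_H = w with MP_H = 4·H^(-1/3), the labor demand is H(w) = (72/w)^(3).
At w = 12: H = 216. At w = 24: H = 27.

H* = 27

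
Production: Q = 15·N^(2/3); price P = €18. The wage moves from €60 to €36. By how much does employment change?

From P·MP_N = w with MP_N = 10·N^(-1/3), the labor demand is N(w) = (180/w)^(3).
At w = 60: N = 27. At w = 36: N = 125.
ΔN = 125 − 27 = 98.

ΔN = 98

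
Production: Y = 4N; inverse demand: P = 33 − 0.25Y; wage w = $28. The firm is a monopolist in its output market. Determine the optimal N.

N* = 13

Marginal revenue from the inverse demand is MR = 33 − 0.5Y.
The marginal product is MP_N = 4.
A monopolist hires until marginal revenue product equals the wage: MR·MP_N = w.
(33 − 2N)·4 = 28, so N = 13.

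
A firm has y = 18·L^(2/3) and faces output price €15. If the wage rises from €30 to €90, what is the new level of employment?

From P·MP_L = w with MP_L = 12·L^(-1/3), the labor demand is L(w) = (180/w)^(3).
At w = 30: L = 216. At w = 90: L = 8.

L* = 8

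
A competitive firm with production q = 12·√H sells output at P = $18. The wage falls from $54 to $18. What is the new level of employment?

From P·MP_H = w with MP_H = 6·H^(-1/2), the labor demand is H(w) = (108/w)^(2).
At w = 54: H = 4. At w = 18: H = 36.

H* = 36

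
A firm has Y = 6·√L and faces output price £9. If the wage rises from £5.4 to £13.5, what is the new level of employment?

L* = 4

From P·MP_L = w with MP_L = 3·L^(-1/2), the labor demand is L(w) = (27/w)^(2).
At w = 5.4: L = 25. At w = 13.5: L = 4.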